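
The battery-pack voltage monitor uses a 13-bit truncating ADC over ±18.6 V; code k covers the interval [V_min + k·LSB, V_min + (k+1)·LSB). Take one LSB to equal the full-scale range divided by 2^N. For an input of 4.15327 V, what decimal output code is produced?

5010

Full-scale range = 18.6 V − (-18.6 V) = 37.2 V. LSB = 37.2 V / 2^13 ≈ 4.541 mV.
(V_in − V_min) × 2^13/range = (4.15327 − (-18.6)) × 8192/37.2 = 5010.613.
Floor → code = 5010.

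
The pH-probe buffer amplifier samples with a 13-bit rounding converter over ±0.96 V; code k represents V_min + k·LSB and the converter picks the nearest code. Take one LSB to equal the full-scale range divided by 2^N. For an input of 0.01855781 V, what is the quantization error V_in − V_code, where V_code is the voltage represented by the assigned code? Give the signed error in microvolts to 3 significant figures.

Full-scale range = 0.96 V − (-0.96 V) = 1.92 V. LSB = 1.92 V / 2^13 ≈ 234.4 µV.
(0.01855781 − (-0.96)) / LSB = 0.97855781 × 8192/1.92 = 4175.1800. Nearest integer: k = 4175.
V_code = -0.96 + (4175/8192) × 1.92 = 0.01851562500 V.
V_in − V_code = 0.01855781 − (0.01851562500) = +42.2 µV.

+42.2 µV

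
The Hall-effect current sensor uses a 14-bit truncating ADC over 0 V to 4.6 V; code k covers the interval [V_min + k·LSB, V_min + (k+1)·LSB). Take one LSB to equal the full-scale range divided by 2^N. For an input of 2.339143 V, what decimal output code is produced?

V_FS = 4.6 V. LSB = 4.6 V / 2^14 ≈ 280.8 µV.
(V_in − V_min) × 2^14/range = (2.339143 − (0)) × 16384/4.6 = 8331.417.
Floor → code = 8331.

8331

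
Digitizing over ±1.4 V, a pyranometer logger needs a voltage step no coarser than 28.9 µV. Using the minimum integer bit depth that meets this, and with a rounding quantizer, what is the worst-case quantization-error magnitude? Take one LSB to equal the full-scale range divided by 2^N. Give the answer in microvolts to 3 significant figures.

10.7 µV

Full-scale range = 1.4 V − (-1.4 V) = 2.8 V.
2.8 V / 28.9 µV = 96890. Since 2^16 = 65536 and 2^17 = 131072, N = 17.
Step size = 2.8/131072 V = 21.362 µV.
Max error for round-to-nearest is LSB/2 = 10.7 µV.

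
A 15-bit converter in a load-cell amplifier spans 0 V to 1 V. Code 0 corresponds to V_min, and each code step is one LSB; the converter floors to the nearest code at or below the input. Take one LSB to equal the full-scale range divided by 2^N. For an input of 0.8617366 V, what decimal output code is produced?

28237

Span = 1 V. LSB = 1 V / 2^15 ≈ 30.52 µV.
code = ⌊(V_in − V_min)/LSB⌋ = ⌊(V_in − V_min) × 2^15 / range⌋
     = ⌊(0.8617366 − (0)) × 32768 / 1⌋ = ⌊0.8617366 × 32768/1⌋
     = ⌊28237.385⌋ = 28237.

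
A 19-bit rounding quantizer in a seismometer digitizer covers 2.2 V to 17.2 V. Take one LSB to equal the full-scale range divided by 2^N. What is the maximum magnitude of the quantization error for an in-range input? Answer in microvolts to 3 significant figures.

14.3 µV

The full-scale span is 17.2 − (2.2) = 15 V.
LSB = 15 V / 2^19 = 28.610 µV.
|e|_max = LSB/2 = 14.3 µV.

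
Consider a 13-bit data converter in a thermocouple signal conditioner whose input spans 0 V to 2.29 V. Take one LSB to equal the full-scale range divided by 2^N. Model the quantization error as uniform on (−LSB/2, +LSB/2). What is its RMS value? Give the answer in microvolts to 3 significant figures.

80.7 µV

Span = 2.29 V.
LSB = 2.29 V ÷ 2^13 = 2.29/8192 V = 279.54 µV.
V_rms = LSB/√12 = 279.54 µV / √12 = 80.7 µV.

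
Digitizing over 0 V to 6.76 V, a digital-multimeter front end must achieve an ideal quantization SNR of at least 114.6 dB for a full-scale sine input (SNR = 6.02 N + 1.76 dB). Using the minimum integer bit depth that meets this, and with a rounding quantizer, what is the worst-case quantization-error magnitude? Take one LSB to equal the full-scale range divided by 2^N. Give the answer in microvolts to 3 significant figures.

Span = 6.76 V.
Required N = ⌈(114.6 − 1.76)/6.02⌉ = ⌈18.744⌉ = 19.
LSB = 6.76 V / 2^19 = 12.894 µV.
Half an LSB is 6.45 µV.

6.45 µV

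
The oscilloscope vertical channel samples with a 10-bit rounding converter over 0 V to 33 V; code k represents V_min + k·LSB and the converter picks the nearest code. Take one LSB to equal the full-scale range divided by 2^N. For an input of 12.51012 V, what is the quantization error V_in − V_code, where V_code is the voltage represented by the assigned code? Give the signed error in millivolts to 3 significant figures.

Range is 33 V. LSB = 33 V / 2^10 ≈ 32.23 mV.
(12.51012 − (0)) / LSB = 12.51012 × 1024/33 = 388.1928. Nearest integer: k = 388.
V_code = V_min + k × range/2^10 = 0 + 388 × 33/1024 = 12.50390625 V.
e = 12.51012 − (12.50390625) = +6.21 mV.

+6.21 mV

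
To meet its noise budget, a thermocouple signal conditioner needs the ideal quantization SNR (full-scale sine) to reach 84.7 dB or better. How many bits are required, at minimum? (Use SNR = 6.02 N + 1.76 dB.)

6.02 N + 1.76 ≥ 84.7 gives N ≥ 13.777, so the minimum integer is 14.

14 bits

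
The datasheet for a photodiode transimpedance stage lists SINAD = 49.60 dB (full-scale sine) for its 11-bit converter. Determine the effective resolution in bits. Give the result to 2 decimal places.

7.95 bits

Inverting SNR = 6.02 N + 1.76: N_eff = (49.60 − 1.76)/6.02 = 7.9468.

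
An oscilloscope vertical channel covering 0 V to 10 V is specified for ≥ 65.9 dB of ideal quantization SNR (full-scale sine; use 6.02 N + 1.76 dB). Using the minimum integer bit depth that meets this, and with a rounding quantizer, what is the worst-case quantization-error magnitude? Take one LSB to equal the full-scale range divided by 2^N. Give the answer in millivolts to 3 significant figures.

2.44 mV

V_FS = 10 V.
N ≥ (65.9 − 1.76)/6.02 = 10.654 → N_min = 11.
LSB = 10 V / 2^11 = 4.8828 mV.
Max error for round-to-nearest is LSB/2 = 2.44 mV.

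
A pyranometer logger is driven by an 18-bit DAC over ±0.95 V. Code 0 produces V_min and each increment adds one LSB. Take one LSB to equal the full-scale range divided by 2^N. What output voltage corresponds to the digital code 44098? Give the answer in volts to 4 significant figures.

-0.6304 V

The full-scale span is 0.95 − (-0.95) = 1.9 V. LSB = 1.9 V / 2^18.
Output = V_min + (44098/262144) × range = -0.95 + 0.168221 × 1.9 V
      = -0.95 + 0.319619 = -0.630381 V.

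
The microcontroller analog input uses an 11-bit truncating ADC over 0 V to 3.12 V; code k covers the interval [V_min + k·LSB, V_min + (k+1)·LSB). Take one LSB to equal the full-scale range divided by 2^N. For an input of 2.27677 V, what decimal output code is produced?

1494

V_FS = 3.12 V. LSB = 3.12 V / 2^11 ≈ 1.523 mV.
code = ⌊(V_in − V_min)/LSB⌋ = ⌊(V_in − V_min) × 2^11 / range⌋
     = ⌊(2.27677 − (0)) × 2048 / 3.12⌋ = ⌊2.27677 × 2048/3.12⌋
     = ⌊1494.495⌋ = 1494.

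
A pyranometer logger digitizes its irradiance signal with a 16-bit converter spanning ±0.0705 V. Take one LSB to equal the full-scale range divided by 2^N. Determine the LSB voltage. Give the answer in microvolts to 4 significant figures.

The full-scale span is 0.0705 − (-0.0705) = 0.141 V.
Number of codes = 2^16 = 65536.
LSB = 0.141 V / 2^16 = 2.151 µV.

2.151 µV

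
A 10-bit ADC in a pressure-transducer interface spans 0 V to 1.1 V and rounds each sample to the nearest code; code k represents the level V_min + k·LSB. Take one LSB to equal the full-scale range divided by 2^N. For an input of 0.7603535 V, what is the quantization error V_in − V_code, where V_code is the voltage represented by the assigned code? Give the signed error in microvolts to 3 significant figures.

Full-scale range = 1.1 V. LSB = 1.1 V / 2^10 ≈ 1.074 mV.
(0.7603535 − (0)) / LSB = 0.7603535 × 1024/1.1 = 707.8200. Nearest integer: k = 708.
V_code = 0 + (708/1024) × 1.1 = 0.7605468750 V.
e = 0.7603535 − (0.7605468750) = −193 µV.

−193 µV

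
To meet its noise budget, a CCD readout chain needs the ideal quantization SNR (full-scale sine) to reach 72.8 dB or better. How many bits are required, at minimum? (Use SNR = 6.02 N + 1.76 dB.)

N ≥ (72.8 − 1.76)/6.02 = 11.801 → N_min = 12.

12 bits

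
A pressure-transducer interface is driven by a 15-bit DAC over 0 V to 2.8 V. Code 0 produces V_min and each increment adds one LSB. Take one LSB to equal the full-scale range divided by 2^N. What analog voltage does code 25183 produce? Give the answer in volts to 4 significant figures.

2.152 V

Full-scale range = 2.8 V. LSB = 2.8 V / 2^15.
Output = V_min + (25183/32768) × range = 0 + 0.768524 × 2.8 V
      = 0 V + 2.15187 V = 2.15187 V.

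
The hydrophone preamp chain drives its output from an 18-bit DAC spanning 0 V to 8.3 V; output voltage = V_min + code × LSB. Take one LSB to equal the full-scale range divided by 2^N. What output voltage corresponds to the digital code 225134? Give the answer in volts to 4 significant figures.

7.128 V

V_FS = 8.3 V. LSB = 8.3 V / 2^18.
Output = V_min + (225134/262144) × range = 0 + 0.858818 × 8.3 V
      = 0 V + 7.12819 V = 7.12819 V.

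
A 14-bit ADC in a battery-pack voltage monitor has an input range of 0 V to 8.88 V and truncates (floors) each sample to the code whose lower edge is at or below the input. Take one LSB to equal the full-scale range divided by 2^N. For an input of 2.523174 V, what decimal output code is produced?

Range is 8.88 V. LSB = 8.88 V / 2^14 ≈ 0.5420 mV.
V_in − V_min = 2.523174 − (0) = 2.523174 V.
Divide by LSB: 2.523174 × 16384/8.88 = 4655.3697.
Truncating gives code 4655.

4655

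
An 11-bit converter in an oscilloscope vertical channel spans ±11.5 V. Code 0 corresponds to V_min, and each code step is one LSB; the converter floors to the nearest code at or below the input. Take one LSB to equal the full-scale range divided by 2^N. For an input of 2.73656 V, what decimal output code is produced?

Full-scale range = 11.5 V − (-11.5 V) = 23 V. LSB = 23 V / 2^11 ≈ 11.23 mV.
V_in − V_min = 2.73656 − (-11.5) = 14.23656 V.
Divide by LSB: 14.23656 × 2048/23 = 1267.6728.
Truncating gives code 1267.

1267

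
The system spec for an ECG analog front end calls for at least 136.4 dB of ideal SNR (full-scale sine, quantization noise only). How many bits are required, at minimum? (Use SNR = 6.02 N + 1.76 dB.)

N ≥ (136.4 − 1.76)/6.02 = 22.365 → N_min = 23.

23 bits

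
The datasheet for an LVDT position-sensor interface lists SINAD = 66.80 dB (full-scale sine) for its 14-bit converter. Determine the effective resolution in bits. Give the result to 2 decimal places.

10.80 bits

(66.80 − 1.76) / 6.02 = 65.04/6.02 = 10.8040 effective bits.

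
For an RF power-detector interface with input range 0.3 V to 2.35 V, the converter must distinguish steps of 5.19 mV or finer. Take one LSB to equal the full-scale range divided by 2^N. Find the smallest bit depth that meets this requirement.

9 bits

Span: 2.35 V − (0.3 V) = 2.05 V.
Need 2^N ≥ 2.05 V / 5.19 mV = 395.0 → N_min = 9.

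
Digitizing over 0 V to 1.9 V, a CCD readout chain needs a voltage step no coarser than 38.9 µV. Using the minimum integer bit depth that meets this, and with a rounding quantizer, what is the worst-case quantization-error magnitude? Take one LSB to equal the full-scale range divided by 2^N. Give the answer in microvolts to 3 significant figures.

Span = 1.9 V.
Levels needed ≥ 1.9/38.9 µV = 48840. 2^16 = 65536 suffices, so N_min = 16.
LSB = 1.9 V / 2^16 = 28.992 µV.
Half an LSB is 14.5 µV.

14.5 µV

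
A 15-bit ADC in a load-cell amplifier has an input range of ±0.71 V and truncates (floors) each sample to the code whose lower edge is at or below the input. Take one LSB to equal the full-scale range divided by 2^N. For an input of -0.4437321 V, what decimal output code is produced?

The full-scale span is 0.71 − (-0.71) = 1.42 V. LSB = 1.42 V / 2^15 ≈ 43.33 µV.
code = ⌊(V_in − V_min)/LSB⌋ = ⌊(V_in − V_min) × 2^15 / range⌋
     = ⌊(-0.4437321 − (-0.71)) × 32768 / 1.42⌋ = ⌊0.2662679 × 32768/1.42⌋
     = ⌊6144.413⌋ = 6144.

6144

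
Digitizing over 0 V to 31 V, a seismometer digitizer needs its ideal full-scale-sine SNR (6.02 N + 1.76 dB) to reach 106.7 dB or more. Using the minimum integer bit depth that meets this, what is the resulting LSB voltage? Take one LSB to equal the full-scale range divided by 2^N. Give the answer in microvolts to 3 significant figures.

Span = 31 V.
N ≥ (106.7 − 1.76)/6.02 = 17.432 → N_min = 18.
One LSB is 31 V / 262144 = 118 µV.

118 µV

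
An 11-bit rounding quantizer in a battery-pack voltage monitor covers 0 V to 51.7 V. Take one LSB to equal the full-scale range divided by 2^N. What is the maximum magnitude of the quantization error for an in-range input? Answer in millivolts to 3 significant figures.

Full-scale range = 51.7 V.
LSB = 51.7 V ÷ 2^11 = 51.7/2048 V = 25.244 mV.
A rounding quantizer has |error| ≤ LSB/2 = 12.6 mV.

12.6 mV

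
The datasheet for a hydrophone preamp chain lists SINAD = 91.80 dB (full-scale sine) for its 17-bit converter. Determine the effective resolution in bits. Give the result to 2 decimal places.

Inverting SNR = 6.02 N + 1.76: N_eff = (91.80 − 1.76)/6.02 = 14.9568.

14.96 bits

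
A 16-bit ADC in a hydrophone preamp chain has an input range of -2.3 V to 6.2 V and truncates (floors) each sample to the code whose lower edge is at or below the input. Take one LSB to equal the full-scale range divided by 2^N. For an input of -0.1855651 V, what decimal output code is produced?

Span: 6.2 V − (-2.3 V) = 8.5 V. LSB = 8.5 V / 2^16 ≈ 129.7 µV.
V_in − V_min = -0.1855651 − (-2.3) = 2.1144349 V.
Divide by LSB: 2.1144349 × 65536/8.5 = 16302.5418.
Truncating gives code 16302.

16302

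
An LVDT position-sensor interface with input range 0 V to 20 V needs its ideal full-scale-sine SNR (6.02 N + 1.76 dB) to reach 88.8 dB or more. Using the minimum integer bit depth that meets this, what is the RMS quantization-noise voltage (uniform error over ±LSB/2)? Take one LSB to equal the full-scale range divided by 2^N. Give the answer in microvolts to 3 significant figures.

176 µV

Full-scale range = 20 V.
Required N = ⌈(88.8 − 1.76)/6.02⌉ = ⌈14.458⌉ = 15.
One LSB is 20 V / 32768 = 0.61035 mV.
RMS noise = LSB/√12 = 176 µV.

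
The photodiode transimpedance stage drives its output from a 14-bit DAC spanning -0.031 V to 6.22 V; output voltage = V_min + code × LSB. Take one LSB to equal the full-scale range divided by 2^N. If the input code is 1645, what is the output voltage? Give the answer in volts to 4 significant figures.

Full-scale range = 6.22 V − (-0.031 V) = 6.251 V. LSB = 6.251 V / 2^14.
Output = V_min + (1645/16384) × range = -0.031 + 0.100403 × 6.251 V
      = -0.031 + 0.627618 = 0.596618 V.

0.5966 V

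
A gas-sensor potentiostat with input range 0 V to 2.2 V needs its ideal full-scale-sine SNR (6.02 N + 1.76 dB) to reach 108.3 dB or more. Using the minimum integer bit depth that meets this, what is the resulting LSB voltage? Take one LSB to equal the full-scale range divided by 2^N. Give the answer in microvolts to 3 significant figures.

Span = 2.2 V.
Required N = ⌈(108.3 − 1.76)/6.02⌉ = ⌈17.698⌉ = 18.
One LSB is 2.2 V / 262144 = 8.39 µV.

8.39 µV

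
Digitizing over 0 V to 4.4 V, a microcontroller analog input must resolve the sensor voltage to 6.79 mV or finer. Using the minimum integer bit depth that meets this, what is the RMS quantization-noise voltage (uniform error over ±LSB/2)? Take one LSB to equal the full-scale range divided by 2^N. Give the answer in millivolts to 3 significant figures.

1.24 mV

Span = 4.4 V.
Need 2^N ≥ 4.4 V / 6.79 mV = 648.0 → N_min = 10.
LSB = 4.4 V ÷ 2^10 = 4.4/1024 V = 4.2969 mV.
RMS noise = LSB/√12 = 1.24 mV.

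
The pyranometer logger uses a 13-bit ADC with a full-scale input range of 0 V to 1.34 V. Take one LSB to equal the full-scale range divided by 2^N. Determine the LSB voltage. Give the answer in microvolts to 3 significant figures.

Full-scale range = 1.34 V.
There are 2^13 = 8192 steps.
One LSB is 1.34 V / 8192 = 164 µV.

164 µV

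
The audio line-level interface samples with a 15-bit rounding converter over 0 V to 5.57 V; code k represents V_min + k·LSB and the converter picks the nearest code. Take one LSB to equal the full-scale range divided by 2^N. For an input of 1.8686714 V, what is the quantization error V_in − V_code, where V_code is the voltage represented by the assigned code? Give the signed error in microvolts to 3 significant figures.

+49.3 µV

V_FS = 5.57 V. LSB = 5.57 V / 2^15 ≈ 170.0 µV.
Position in LSBs: (1.8686714 − (0)) × 32768/5.57 = 10993.2898; rounding gives k = 10993.
V_code = V_min + k × range/2^15 = 0 + 10993 × 5.57/32768 = 1.8686221313 V.
V_in − V_code = 1.8686714 − (1.8686221313) = +49.3 µV.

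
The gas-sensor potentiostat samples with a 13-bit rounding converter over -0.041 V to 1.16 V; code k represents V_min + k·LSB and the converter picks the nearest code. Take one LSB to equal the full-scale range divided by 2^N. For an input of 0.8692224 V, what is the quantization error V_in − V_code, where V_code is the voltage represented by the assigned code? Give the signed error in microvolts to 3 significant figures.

Full-scale range = 1.16 V − (-0.041 V) = 1.201 V. LSB = 1.201 V / 2^13 ≈ 146.6 µV.
(0.8692224 − (-0.041)) / LSB = 0.9102224 × 8192/1.201 = 6208.6111. Nearest integer: k = 6209.
V_code = -0.041 + (6209/8192) × 1.201 = 0.8692794189 V.
Error = V_in − V_code = 0.8692224 − (0.8692794189) = −57.0 µV.

−57.0 µV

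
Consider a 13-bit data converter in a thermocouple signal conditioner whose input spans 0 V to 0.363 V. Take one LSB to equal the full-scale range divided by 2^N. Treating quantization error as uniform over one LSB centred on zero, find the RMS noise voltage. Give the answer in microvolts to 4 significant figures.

Span = 0.363 V.
LSB = 0.363 V / 2^13 = 44.3115 µV.
For a uniform distribution on [−LSB/2, +LSB/2], V_rms = LSB/√12 = 44.3115 µV/3.4641 = 12.79 µV.

12.79 µV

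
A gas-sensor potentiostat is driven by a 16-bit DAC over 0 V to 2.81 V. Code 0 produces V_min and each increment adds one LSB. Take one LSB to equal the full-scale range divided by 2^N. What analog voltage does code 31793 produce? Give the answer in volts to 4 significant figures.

Span = 2.81 V. LSB = 2.81 V / 2^16.
V_out = 0 + 31793 × (2.81/65536) V
      = 0 V + 1.36319 V = 1.36319 V.

1.363 V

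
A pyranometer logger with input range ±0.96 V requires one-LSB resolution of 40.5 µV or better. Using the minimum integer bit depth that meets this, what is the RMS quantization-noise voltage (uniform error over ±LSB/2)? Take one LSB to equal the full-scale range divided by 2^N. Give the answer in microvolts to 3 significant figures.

Full-scale range = 0.96 V − (-0.96 V) = 1.92 V.
Need 2^N ≥ 1.92 V / 40.5 µV = 47410 → N_min = 16.
Step size = 1.92/65536 V = 29.297 µV.
σ_q = LSB/√12 = 29.297 µV/3.4641 = 8.46 µV.

8.46 µV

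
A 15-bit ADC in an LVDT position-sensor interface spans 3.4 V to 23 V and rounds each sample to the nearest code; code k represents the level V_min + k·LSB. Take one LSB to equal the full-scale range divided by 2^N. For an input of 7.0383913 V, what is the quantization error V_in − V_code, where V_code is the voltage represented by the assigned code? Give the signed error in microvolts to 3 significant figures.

−122 µV

Full-scale range = 23 V − (3.4 V) = 19.6 V. LSB = 19.6 V / 2^15 ≈ 0.5981 mV.
(7.0383913 − (3.4)) / LSB = 3.6383913 × 32768/19.6 = 6082.7962. Nearest integer: k = 6083.
V_code = 3.4 + (6083/32768) × 19.6 = 7.0385131836 V.
V_in − V_code = 7.0383913 − (7.0385131836) = −122 µV.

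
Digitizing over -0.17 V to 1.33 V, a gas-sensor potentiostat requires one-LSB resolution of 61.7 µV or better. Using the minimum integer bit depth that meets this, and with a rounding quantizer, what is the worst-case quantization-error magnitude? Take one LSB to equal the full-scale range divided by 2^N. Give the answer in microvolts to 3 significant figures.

Range = 1.33 − (-0.17) = 1.5 V.
Levels needed ≥ 1.5/61.7 µV = 24310. 2^15 = 32768 suffices, so N_min = 15.
Step size = 1.5/32768 V = 45.776 µV.
Half an LSB is 22.9 µV.

22.9 µV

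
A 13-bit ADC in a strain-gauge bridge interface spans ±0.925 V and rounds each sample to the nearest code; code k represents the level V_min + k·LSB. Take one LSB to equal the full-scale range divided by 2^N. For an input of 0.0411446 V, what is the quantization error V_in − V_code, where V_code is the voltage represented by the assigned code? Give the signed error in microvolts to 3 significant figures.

+43.5 µV

Span: 0.925 V − (-0.925 V) = 1.85 V. LSB = 1.85 V / 2^13 ≈ 225.8 µV.
(V_in − V_min)/LSB = (0.0411446 − (-0.925)) × 8192/1.85 = 4278.1927 → nearest code k = 4278.
V_code = V_min + k × range/2^13 = -0.925 + 4278 × 1.85/8192 = 0.04110107422 V.
Error = V_in − V_code = 0.0411446 − (0.04110107422) = +43.5 µV.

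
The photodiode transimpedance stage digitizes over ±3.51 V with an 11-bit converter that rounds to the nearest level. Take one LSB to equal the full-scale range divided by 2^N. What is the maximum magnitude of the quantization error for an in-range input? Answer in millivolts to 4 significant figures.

Full-scale range = 3.51 V − (-3.51 V) = 7.02 V.
One LSB is 7.02 V / 2048 = 3.42773 mV.
Worst-case error for round-to-nearest is half an LSB: 1.714 mV.

1.714 mV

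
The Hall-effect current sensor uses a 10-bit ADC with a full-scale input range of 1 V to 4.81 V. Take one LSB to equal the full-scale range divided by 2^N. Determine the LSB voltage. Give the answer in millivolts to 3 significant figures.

Range = 4.81 − (1) = 3.81 V.
Number of codes = 2^10 = 1024.
Step size = 3.81/1024 V = 3.72 mV.

3.72 mV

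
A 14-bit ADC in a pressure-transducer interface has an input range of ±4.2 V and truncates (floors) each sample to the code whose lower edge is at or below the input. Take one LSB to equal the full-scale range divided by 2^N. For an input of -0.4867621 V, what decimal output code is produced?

7242

The full-scale span is 4.2 − (-4.2) = 8.4 V. LSB = 8.4 V / 2^14 ≈ 0.5127 mV.
(V_in − V_min) × 2^14/range = (-0.4867621 − (-4.2)) × 16384/8.4 = 7242.582.
Floor → code = 7242.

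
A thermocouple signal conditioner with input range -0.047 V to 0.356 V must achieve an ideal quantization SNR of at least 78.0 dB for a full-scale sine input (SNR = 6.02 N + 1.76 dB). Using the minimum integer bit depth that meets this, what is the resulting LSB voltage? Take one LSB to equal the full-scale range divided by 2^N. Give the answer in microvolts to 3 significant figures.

49.2 µV

Span: 0.356 V − (-0.047 V) = 0.403 V.
N ≥ (78.0 − 1.76)/6.02 = 12.664 → N_min = 13.
Step size = 0.403/8192 V = 49.2 µV.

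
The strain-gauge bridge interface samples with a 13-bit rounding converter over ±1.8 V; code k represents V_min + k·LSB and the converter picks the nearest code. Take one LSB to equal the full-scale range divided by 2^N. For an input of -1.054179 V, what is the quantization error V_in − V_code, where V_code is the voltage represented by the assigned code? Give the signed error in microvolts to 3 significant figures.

+69.0 µV

Span: 1.8 V − (-1.8 V) = 3.6 V. LSB = 3.6 V / 2^13 ≈ 439.5 µV.
(-1.054179 − (-1.8)) / LSB = 0.745821 × 8192/3.6 = 1697.1571. Nearest integer: k = 1697.
Reconstructed level: -1.8 + 1697 × 3.6/8192 V = -1.054248047 V.
Error = V_in − V_code = -1.054179 − (-1.054248047) = +69.0 µV.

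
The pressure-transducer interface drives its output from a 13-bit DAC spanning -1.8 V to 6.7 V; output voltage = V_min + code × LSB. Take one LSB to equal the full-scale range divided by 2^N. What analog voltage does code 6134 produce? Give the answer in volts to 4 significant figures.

4.565 V

Range = 6.7 − (-1.8) = 8.5 V. LSB = 8.5 V / 2^13.
V_out = -1.8 + 6134 × (8.5/8192) V
      = -1.8 + 6.36462 = 4.56462 V.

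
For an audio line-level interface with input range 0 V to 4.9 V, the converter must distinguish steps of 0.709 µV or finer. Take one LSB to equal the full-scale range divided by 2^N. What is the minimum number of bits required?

23 bits

V_FS = 4.9 V.
Required number of levels: 4.9/0.709 µV = 6.9111e6; smallest N with 2^N ≥ that is 23.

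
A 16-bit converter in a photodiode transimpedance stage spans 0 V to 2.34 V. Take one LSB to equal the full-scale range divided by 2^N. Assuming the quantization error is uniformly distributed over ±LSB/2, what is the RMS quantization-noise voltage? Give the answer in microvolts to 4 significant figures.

V_FS = 2.34 V.
LSB = 2.34 V ÷ 2^16 = 2.34/65536 V = 35.7056 µV.
RMS of a uniform error over width LSB is LSB/√12 = 10.31 µV.

10.31 µV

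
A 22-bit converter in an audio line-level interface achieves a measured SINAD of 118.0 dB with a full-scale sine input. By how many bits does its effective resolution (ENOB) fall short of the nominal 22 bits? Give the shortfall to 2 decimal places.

2.69 bits

N_eff = (118.0 − 1.76)/6.02 = 19.3090 bits.
Shortfall = 22 − 19.3090 = 2.6910 bits.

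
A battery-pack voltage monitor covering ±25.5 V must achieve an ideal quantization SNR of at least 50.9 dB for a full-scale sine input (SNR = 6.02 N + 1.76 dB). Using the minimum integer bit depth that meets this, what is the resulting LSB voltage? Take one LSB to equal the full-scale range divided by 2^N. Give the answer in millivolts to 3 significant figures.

99.6 mV

The full-scale span is 25.5 − (-25.5) = 51 V.
6.02 N + 1.76 ≥ 50.9 gives N ≥ 8.163, so the minimum integer is 9.
Step size = 51/512 V = 99.6 mV.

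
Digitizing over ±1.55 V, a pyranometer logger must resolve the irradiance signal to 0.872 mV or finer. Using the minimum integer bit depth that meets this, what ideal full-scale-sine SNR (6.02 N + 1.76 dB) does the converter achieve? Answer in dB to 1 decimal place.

74.0 dB

Span: 1.55 V − (-1.55 V) = 3.1 V.
Required number of levels: 3.1/0.872 mV = 3555.0; smallest N with 2^N ≥ that is 12.
6.02(12) + 1.76 = 74.00 dB.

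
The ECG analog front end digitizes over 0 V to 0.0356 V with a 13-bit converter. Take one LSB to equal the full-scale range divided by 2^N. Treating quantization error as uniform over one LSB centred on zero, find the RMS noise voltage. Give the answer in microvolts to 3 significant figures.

Full-scale range = 0.0356 V.
One LSB is 0.0356 V / 8192 = 4.3457 µV.
σ_q = LSB/√12 = 4.3457 µV/3.4641 = 1.25 µV.

1.25 µV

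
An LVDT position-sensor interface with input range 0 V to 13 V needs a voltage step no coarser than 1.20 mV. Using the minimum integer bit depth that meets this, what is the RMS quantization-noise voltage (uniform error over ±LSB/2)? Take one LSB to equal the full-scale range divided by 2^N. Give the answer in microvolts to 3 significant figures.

229 µV

Range is 13 V.
Required number of levels: 13/1.20 mV = 10833; smallest N with 2^N ≥ that is 14.
One LSB is 13 V / 16384 = 0.79346 mV.
σ_q = LSB/√12 = 0.79346 mV/3.4641 = 229 µV.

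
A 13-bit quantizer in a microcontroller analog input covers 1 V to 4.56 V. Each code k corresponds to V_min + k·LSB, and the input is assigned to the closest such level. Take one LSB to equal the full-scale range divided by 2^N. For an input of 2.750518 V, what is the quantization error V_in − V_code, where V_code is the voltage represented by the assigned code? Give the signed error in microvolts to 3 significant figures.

Full-scale range = 4.56 V − (1 V) = 3.56 V. LSB = 3.56 V / 2^13 ≈ 434.6 µV.
Position in LSBs: (2.750518 − (1)) × 8192/3.56 = 4028.1583; rounding gives k = 4028.
V_code = V_min + k × range/2^13 = 1 + 4028 × 3.56/8192 = 2.750449219 V.
e = 2.750518 − (2.750449219) = +68.8 µV.

+68.8 µV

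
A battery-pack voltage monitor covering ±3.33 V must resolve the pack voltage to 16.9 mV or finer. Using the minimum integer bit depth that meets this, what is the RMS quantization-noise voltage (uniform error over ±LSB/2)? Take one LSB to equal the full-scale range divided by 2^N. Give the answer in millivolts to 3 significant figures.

3.76 mV

The full-scale span is 3.33 − (-3.33) = 6.66 V.
Levels needed ≥ 6.66/16.9 mV = 394.1. 2^9 = 512 suffices, so N_min = 9.
One LSB is 6.66 V / 512 = 13.008 mV.
σ_q = LSB/√12 = 13.008 mV/3.4641 = 3.76 mV.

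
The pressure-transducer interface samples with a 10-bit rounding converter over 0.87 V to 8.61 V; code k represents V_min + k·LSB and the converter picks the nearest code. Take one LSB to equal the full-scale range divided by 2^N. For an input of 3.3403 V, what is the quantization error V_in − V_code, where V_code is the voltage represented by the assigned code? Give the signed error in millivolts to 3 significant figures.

The full-scale span is 8.61 − (0.87) = 7.74 V. LSB = 7.74 V / 2^10 ≈ 7.559 mV.
(V_in − V_min)/LSB = (3.3403 − (0.87)) × 1024/7.74 = 326.8201 → nearest code k = 327.
V_code = V_min + k × range/2^10 = 0.87 + 327 × 7.74/1024 = 3.341660156 V.
Error = V_in − V_code = 3.3403 − (3.341660156) = −1.36 mV.

−1.36 mV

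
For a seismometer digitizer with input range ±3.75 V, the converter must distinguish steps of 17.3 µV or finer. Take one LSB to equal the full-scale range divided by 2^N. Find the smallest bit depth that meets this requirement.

Span: 3.75 V − (-3.75 V) = 7.5 V.
Required number of levels: 7.5/17.3 µV = 433530; smallest N with 2^N ≥ that is 19.

19 bits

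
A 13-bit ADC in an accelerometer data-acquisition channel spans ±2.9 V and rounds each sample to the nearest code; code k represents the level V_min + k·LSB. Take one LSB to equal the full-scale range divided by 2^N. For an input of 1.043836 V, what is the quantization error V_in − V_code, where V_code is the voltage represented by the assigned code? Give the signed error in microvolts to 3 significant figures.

+232 µV

Full-scale range = 2.9 V − (-2.9 V) = 5.8 V. LSB = 5.8 V / 2^13 ≈ 0.7080 mV.
Position in LSBs: (1.043836 − (-2.9)) × 8192/5.8 = 5570.3284; rounding gives k = 5570.
V_code = V_min + k × range/2^13 = -2.9 + 5570 × 5.8/8192 = 1.043603516 V.
Error = V_in − V_code = 1.043836 − (1.043603516) = +232 µV.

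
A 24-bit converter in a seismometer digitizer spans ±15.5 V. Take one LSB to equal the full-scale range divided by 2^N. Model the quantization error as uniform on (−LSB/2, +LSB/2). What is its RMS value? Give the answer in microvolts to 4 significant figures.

Range = 15.5 − (-15.5) = 31 V.
Step size = 31/16777216 V = 1.84774 µV.
For a uniform distribution on [−LSB/2, +LSB/2], V_rms = LSB/√12 = 1.84774 µV/3.4641 = 0.5334 µV.

0.5334 µV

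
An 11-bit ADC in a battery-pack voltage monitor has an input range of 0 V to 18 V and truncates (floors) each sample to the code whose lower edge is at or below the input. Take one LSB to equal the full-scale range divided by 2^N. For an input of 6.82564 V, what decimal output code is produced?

Range is 18 V. LSB = 18 V / 2^11 ≈ 8.789 mV.
V_in − V_min = 6.82564 − (0) = 6.82564 V.
Divide by LSB: 6.82564 × 2048/18 = 776.6062.
Truncating gives code 776.

776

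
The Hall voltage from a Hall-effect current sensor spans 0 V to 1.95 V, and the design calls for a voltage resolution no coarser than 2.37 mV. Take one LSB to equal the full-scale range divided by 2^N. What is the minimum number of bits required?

10 bits

Range is 1.95 V.
Required number of levels: 1.95/2.37 mV = 822.78; smallest N with 2^N ≥ that is 10.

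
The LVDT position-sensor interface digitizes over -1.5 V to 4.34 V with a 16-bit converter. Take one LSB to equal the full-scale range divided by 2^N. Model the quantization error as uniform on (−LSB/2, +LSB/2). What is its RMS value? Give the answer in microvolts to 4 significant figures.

25.72 µV

Span: 4.34 V − (-1.5 V) = 5.84 V.
One LSB is 5.84 V / 65536 = 89.1113 µV.
V_rms = LSB/√12 = 89.1113 µV / √12 = 25.72 µV.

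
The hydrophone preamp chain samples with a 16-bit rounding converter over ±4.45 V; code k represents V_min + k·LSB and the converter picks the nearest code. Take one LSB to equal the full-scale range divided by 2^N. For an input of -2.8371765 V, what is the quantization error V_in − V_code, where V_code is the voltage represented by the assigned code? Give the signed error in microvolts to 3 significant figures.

Range = 4.45 − (-4.45) = 8.9 V. LSB = 8.9 V / 2^16 ≈ 135.8 µV.
Position in LSBs: (-2.8371765 − (-4.45)) × 65536/8.9 = 11876.1799; rounding gives k = 11876.
V_code = V_min + k × range/2^16 = -4.45 + 11876 × 8.9/65536 = -2.8372009277 V.
Error = V_in − V_code = -2.8371765 − (-2.8372009277) = +24.4 µV.

+24.4 µV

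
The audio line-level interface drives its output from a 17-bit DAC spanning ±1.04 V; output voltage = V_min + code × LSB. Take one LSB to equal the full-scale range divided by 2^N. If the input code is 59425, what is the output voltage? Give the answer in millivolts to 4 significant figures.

Range = 1.04 − (-1.04) = 2.08 V. LSB = 2.08 V / 2^17.
V_out = V_min + code × LSB = -1.04 V + 59425 × 2.08 V / 131072
      = -1.04 + 0.943024 = -0.0969763 V.

-96.98 mV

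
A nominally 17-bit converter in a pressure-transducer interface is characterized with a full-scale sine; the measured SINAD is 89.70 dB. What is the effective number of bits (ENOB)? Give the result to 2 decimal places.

14.61 bits

(89.70 − 1.76) / 6.02 = 87.94/6.02 = 14.6080 effective bits.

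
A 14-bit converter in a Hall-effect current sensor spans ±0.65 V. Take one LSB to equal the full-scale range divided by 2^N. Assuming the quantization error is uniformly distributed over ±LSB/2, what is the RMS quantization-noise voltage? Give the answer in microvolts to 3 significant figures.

22.9 µV

Full-scale range = 0.65 V − (-0.65 V) = 1.3 V.
One LSB is 1.3 V / 16384 = 79.346 µV.
V_rms = LSB/√12 = 79.346 µV / √12 = 22.9 µV.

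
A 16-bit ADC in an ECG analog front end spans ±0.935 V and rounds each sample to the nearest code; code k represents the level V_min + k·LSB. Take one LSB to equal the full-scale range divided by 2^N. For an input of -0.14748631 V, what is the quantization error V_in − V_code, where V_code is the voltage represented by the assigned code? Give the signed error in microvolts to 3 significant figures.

Span: 0.935 V − (-0.935 V) = 1.87 V. LSB = 1.87 V / 2^16 ≈ 28.53 µV.
(V_in − V_min)/LSB = (-0.14748631 − (-0.935)) × 65536/1.87 = 27599.1964 → nearest code k = 27599.
V_code = V_min + k × range/2^16 = -0.935 + 27599 × 1.87/65536 = -0.14749191284 V.
Error = V_in − V_code = -0.14748631 − (-0.14749191284) = +5.60 µV.

+5.60 µV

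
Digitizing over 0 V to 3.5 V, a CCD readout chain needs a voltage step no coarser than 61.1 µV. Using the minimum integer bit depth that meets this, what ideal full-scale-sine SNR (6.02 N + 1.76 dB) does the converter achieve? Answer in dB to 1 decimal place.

98.1 dB

Range is 3.5 V.
Required number of levels: 3.5/61.1 µV = 57283; smallest N with 2^N ≥ that is 16.
Ideal SNR at N = 16: 6.02·16 + 1.76 = 98.1 dB.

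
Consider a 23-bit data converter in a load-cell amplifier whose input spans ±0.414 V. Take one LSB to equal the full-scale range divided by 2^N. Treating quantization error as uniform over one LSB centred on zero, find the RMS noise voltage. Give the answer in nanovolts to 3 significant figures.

The full-scale span is 0.414 − (-0.414) = 0.828 V.
LSB = 0.828 V / 2^23 = 98.705 nV.
RMS of a uniform error over width LSB is LSB/√12 = 28.5 nV.

28.5 nV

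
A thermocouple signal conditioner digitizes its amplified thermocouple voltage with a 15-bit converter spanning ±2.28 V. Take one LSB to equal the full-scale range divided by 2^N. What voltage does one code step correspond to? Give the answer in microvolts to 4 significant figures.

The full-scale span is 2.28 − (-2.28) = 4.56 V.
2^15 = 32768 levels.
One LSB is 4.56 V / 32768 = 139.2 µV.

139.2 µV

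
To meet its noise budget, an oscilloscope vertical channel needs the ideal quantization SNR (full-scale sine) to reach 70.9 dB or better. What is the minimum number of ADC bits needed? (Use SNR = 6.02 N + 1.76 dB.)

N ≥ (70.9 − 1.76)/6.02 = 11.485 → N_min = 12.

12 bits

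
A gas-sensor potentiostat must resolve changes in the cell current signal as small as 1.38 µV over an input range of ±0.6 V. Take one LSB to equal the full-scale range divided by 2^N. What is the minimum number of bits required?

Full-scale range = 0.6 V − (-0.6 V) = 1.2 V.
1.2 V / 1.38 µV = 869600. Since 2^19 = 524288 and 2^20 = 1048576, N = 20.

20 bits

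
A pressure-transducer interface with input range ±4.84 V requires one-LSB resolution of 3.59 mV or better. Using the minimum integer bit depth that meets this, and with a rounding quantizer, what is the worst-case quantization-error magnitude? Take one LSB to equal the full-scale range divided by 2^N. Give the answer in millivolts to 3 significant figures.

The full-scale span is 4.84 − (-4.84) = 9.68 V.
Levels needed ≥ 9.68/3.59 mV = 2696. 2^12 = 4096 suffices, so N_min = 12.
One LSB is 9.68 V / 4096 = 2.3633 mV.
Max error for round-to-nearest is LSB/2 = 1.18 mV.

1.18 mV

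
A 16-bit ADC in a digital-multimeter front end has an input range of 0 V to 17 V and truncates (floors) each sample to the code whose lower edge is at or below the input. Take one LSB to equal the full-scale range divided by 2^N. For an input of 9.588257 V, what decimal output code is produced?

36963

V_FS = 17 V. LSB = 17 V / 2^16 ≈ 259.4 µV.
(V_in − V_min) × 2^16/range = (9.588257 − (0)) × 65536/17 = 36963.295.
Floor → code = 36963.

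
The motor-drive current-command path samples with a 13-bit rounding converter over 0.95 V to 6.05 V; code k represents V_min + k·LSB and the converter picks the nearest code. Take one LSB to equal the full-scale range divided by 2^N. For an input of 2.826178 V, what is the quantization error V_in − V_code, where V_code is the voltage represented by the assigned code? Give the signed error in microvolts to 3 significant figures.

Range = 6.05 − (0.95) = 5.1 V. LSB = 5.1 V / 2^13 ≈ 0.6226 mV.
Position in LSBs: (2.826178 − (0.95)) × 8192/5.1 = 3013.6569; rounding gives k = 3014.
Reconstructed level: 0.95 + 3014 × 5.1/8192 V = 2.826391602 V.
e = 2.826178 − (2.826391602) = −214 µV.

−214 µV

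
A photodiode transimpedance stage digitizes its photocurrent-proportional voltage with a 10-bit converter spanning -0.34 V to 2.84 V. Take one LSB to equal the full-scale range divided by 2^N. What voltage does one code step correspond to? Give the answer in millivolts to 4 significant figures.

Range = 2.84 − (-0.34) = 3.18 V.
Number of codes = 2^10 = 1024.
LSB = 3.18 V ÷ 2^10 = 3.18/1024 V = 3.105 mV.

3.105 mV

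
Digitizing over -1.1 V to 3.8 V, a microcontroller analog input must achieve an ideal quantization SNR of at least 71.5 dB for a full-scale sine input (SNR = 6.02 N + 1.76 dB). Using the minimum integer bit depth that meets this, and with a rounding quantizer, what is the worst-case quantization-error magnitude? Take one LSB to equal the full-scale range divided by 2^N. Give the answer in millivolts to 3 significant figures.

Range = 3.8 − (-1.1) = 4.9 V.
6.02 N + 1.76 ≥ 71.5 gives N ≥ 11.585, so the minimum integer is 12.
LSB = 4.9 V / 2^12 = 1.1963 mV.
Max error for round-to-nearest is LSB/2 = 0.598 mV.

0.598 mV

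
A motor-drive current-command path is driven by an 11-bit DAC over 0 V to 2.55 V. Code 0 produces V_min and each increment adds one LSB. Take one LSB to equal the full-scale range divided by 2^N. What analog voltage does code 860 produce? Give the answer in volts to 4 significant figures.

Full-scale range = 2.55 V. LSB = 2.55 V / 2^11.
V_out = 0 + 860 × (2.55/2048) V
      = 0 + 1.07080 = 1.07080 V.

1.071 V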